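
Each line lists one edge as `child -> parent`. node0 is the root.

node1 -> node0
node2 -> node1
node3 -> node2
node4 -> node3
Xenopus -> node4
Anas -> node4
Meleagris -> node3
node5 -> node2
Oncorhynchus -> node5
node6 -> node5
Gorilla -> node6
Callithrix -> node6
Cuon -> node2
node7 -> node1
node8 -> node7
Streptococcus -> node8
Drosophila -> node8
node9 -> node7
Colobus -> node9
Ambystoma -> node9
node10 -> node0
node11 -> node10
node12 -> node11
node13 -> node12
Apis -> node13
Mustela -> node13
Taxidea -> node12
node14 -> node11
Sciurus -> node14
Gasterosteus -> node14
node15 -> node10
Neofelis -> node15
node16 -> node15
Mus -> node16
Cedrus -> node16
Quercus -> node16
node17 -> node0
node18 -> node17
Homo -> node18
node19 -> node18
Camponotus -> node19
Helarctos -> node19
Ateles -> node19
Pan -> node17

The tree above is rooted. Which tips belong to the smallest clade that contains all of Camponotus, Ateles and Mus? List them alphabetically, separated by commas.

Ambystoma, Anas, Apis, Ateles, Callithrix, Camponotus, Cedrus, Colobus, Cuon, Drosophila, Gasterosteus, Gorilla, Helarctos, Homo, Meleagris, Mus, Mustela, Neofelis, Oncorhynchus, Pan, Quercus, Sciurus, Streptococcus, Taxidea, Xenopus

Tracing Camponotus: it sits inside (Camponotus,Helarctos,Ateles).
Tracing Ateles: it sits inside (Camponotus,Helarctos,Ateles).
Tracing Mus: it sits inside (Mus,Cedrus,Quercus).
The smallest clade enclosing all 3 is the whole tree (their MRCA is the root), so the answer is all 25 tips in alphabetical order.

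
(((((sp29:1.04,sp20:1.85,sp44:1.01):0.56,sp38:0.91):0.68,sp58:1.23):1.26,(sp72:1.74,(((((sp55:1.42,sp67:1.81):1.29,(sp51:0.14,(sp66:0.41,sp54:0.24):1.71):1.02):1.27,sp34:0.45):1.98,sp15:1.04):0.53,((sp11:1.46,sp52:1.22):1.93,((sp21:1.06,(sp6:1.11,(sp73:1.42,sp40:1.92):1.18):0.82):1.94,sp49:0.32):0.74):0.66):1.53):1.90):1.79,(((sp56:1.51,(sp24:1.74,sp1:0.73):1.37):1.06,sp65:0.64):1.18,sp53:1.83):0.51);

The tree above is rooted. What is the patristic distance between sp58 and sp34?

8.88

The path runs sp58 → … → MRCA → … → sp34; the MRCA is the node subtending ((((sp29,sp20,sp44),sp38),sp58),(sp72,(((((sp55,sp67),(sp51,(sp66,sp54))),sp34),sp15),((sp11,sp52),((sp21,(sp6,(sp73,sp40))),sp49))))).
Branch lengths along that path: 1.23 + 1.26 + 1.90 + 1.53 + 0.53 + 1.98 + 0.45 = 8.88.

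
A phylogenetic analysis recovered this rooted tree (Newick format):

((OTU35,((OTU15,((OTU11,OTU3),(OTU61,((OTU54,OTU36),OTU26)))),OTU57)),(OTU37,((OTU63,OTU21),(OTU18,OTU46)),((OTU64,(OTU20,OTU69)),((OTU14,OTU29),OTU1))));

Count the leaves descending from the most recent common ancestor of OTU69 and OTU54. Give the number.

20

The MRCA of OTU69 and OTU54 is the root, so the clade is the entire tree.
That clade contains 20 terminal taxa: OTU1, OTU11, OTU14, OTU15, OTU18, OTU20, OTU21, OTU26, OTU29, OTU3, OTU35, OTU36, OTU37, OTU46, OTU54, OTU57, OTU61, OTU63, OTU64, OTU69.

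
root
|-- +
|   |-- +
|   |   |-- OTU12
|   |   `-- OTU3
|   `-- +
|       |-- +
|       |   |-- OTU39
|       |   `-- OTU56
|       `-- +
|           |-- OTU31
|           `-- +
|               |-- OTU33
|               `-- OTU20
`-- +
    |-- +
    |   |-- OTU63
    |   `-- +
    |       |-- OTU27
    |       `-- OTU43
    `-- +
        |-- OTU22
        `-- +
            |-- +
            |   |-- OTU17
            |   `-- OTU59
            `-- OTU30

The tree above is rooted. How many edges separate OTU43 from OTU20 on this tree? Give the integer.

9

The MRCA of OTU43 and OTU20 is the root of the tree.
From OTU43 up to that node: 4 branches. From OTU20 up to the same node: 5 branches. Total: 4 + 5 = 9.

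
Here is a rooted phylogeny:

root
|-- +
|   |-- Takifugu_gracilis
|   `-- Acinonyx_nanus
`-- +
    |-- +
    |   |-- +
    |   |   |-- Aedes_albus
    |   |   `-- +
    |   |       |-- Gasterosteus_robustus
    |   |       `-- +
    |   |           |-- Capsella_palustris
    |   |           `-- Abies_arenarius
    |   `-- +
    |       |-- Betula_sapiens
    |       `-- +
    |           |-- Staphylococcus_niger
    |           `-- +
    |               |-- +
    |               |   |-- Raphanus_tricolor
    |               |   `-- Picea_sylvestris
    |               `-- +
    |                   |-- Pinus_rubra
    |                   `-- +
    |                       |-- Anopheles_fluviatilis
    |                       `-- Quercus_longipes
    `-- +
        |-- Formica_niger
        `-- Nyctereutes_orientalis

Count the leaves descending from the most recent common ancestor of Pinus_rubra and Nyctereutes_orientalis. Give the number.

13

The MRCA of Pinus_rubra and Nyctereutes_orientalis is the node subtending (((Aedes_albus,(Gasterosteus_robustus,(Capsella_palustris,Abies_arenarius))),(Betula_sapiens,(Staphylococcus_niger,((Raphanus_tricolor,Picea_sylvestris),(Pinus_rubra,(Anopheles_fluviatilis,Quercus_longipes)))))),(Formica_niger,Nyctereutes_orientalis)).
That clade contains 13 terminal taxa: Abies_arenarius, Aedes_albus, Anopheles_fluviatilis, Betula_sapiens, Capsella_palustris, Formica_niger, Gasterosteus_robustus, Nyctereutes_orientalis, Picea_sylvestris, Pinus_rubra, Quercus_longipes, Raphanus_tricolor, Staphylococcus_niger.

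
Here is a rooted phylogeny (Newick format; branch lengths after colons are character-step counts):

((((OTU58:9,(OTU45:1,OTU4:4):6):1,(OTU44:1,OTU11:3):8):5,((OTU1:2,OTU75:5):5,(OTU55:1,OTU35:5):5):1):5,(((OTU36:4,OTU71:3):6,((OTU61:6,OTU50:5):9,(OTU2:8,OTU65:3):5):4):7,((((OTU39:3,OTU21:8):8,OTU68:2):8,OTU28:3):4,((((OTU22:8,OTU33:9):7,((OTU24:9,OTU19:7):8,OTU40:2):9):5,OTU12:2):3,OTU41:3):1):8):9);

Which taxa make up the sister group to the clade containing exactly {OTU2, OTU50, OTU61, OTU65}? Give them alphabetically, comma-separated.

OTU36, OTU71

The clade containing exactly {OTU2, OTU50, OTU61, OTU65} attaches to the tree at the node subtending ((OTU36,OTU71),((OTU61,OTU50),(OTU2,OTU65))).
The other lineage descending from that same node — the sister group — is (OTU36,OTU71); its 2 tips in alphabetical order are the answer.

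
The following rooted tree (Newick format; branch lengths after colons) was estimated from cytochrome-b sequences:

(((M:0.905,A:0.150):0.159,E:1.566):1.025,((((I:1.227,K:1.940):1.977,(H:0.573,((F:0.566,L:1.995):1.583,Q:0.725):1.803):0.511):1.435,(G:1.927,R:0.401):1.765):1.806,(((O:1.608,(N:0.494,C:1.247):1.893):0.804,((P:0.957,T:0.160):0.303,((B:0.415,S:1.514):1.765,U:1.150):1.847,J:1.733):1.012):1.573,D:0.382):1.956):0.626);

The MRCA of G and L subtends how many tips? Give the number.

8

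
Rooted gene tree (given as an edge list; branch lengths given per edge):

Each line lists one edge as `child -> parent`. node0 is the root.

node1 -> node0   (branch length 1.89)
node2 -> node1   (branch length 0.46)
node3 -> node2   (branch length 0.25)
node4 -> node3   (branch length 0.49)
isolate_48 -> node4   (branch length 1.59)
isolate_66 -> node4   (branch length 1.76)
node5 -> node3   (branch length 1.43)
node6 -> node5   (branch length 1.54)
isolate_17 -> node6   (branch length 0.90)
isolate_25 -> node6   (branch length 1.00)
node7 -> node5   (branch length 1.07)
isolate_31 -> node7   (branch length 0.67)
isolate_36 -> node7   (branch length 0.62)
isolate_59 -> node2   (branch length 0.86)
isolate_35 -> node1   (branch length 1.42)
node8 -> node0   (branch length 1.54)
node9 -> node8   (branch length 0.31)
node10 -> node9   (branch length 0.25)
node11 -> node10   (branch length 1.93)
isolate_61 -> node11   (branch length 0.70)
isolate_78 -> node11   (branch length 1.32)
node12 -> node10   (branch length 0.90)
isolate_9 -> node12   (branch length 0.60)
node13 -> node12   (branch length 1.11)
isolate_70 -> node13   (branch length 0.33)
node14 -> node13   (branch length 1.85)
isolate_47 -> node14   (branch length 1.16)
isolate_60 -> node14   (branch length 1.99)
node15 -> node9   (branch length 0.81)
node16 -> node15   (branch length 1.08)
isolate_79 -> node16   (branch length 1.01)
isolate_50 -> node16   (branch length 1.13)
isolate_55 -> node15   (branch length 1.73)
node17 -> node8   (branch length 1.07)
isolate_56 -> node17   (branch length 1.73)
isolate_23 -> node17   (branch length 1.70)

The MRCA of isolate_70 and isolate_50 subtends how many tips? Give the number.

9

The MRCA of isolate_70 and isolate_50 is the node subtending (((isolate_61,isolate_78),(isolate_9,(isolate_70,(isolate_47,isolate_60)))),((isolate_79,isolate_50),isolate_55)).
That clade contains 9 terminal taxa: isolate_47, isolate_50, isolate_55, isolate_60, isolate_61, isolate_70, isolate_78, isolate_79, isolate_9.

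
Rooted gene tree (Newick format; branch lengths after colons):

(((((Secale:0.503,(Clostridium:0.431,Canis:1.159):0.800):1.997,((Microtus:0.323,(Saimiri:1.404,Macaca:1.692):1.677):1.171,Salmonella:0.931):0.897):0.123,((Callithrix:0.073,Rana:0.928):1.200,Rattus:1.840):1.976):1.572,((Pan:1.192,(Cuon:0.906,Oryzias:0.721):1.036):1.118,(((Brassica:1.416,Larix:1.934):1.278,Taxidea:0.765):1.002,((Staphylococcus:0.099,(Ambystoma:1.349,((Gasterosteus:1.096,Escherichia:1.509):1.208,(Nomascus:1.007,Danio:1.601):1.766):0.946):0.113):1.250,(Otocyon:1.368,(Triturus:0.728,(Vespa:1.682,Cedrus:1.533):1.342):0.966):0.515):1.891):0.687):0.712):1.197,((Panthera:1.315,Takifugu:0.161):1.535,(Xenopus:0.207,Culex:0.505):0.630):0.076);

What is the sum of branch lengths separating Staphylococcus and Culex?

7.047

The path runs Staphylococcus → … → MRCA → … → Culex; the MRCA is the root of the tree.
Branch lengths along that path: 0.099 + 1.250 + 1.891 + 0.687 + 0.712 + 1.197 + 0.076 + 0.630 + 0.505 = 7.047.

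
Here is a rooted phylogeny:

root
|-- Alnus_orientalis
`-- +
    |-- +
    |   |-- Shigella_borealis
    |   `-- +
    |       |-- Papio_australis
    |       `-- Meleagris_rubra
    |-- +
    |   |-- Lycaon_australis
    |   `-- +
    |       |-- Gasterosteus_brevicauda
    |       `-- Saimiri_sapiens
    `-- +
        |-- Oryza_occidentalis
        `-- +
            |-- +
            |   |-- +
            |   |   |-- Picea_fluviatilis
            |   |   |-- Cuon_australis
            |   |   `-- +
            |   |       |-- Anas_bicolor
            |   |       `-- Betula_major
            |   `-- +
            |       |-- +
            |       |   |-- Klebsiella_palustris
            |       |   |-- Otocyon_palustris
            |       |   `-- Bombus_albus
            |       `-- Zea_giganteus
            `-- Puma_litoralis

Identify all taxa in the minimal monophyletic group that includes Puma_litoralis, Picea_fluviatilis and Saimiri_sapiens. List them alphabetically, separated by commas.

Tracing Puma_litoralis: it sits inside (((Picea_fluviatilis,Cuon_australis,(Anas_bicolor,Betula_major)),((Klebsiella_palustris,Otocyon_palustris,Bombus_albus),Zea_giganteus)),Puma_litoralis).
Tracing Picea_fluviatilis: it sits inside (Picea_fluviatilis,Cuon_australis,(Anas_bicolor,Betula_major)).
Tracing Saimiri_sapiens: it sits inside (Gasterosteus_brevicauda,Saimiri_sapiens).
The smallest clade enclosing all 3 is ((Shigella_borealis,(Papio_australis,Meleagris_rubra)),(Lycaon_australis,(Gasterosteus_brevicauda,Saimiri_sapiens)),(Oryza_occidentalis,(((Picea_fluviatilis,Cuon_australis,(Anas_bicolor,Betula_major)),((Klebsiella_palustris,Otocyon_palustris,Bombus_albus),Zea_giganteus)),Puma_litoralis))); the answer is its 16 terminal taxa in alphabetical order.

Anas_bicolor, Betula_major, Bombus_albus, Cuon_australis, Gasterosteus_brevicauda, Klebsiella_palustris, Lycaon_australis, Meleagris_rubra, Oryza_occidentalis, Otocyon_palustris, Papio_australis, Picea_fluviatilis, Puma_litoralis, Saimiri_sapiens, Shigella_borealis, Zea_giganteus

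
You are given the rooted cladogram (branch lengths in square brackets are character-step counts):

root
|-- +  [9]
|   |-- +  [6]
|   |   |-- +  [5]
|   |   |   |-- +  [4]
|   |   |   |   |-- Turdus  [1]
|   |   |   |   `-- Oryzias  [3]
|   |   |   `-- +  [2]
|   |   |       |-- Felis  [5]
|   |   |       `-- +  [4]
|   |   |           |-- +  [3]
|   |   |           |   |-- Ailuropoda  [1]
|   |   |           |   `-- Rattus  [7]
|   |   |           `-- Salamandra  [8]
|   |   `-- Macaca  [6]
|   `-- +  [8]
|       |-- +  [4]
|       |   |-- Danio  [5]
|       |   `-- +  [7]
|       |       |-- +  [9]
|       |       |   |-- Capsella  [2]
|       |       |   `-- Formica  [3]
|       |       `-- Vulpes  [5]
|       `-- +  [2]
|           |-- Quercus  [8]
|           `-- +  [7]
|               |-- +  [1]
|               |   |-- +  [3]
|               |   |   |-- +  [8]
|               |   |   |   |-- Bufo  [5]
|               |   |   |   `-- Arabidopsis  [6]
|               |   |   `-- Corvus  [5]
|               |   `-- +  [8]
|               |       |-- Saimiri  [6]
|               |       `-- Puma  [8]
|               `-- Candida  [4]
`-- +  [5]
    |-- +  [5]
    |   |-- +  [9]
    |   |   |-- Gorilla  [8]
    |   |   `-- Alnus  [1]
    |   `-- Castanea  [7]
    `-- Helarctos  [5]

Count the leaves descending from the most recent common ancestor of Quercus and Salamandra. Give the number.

18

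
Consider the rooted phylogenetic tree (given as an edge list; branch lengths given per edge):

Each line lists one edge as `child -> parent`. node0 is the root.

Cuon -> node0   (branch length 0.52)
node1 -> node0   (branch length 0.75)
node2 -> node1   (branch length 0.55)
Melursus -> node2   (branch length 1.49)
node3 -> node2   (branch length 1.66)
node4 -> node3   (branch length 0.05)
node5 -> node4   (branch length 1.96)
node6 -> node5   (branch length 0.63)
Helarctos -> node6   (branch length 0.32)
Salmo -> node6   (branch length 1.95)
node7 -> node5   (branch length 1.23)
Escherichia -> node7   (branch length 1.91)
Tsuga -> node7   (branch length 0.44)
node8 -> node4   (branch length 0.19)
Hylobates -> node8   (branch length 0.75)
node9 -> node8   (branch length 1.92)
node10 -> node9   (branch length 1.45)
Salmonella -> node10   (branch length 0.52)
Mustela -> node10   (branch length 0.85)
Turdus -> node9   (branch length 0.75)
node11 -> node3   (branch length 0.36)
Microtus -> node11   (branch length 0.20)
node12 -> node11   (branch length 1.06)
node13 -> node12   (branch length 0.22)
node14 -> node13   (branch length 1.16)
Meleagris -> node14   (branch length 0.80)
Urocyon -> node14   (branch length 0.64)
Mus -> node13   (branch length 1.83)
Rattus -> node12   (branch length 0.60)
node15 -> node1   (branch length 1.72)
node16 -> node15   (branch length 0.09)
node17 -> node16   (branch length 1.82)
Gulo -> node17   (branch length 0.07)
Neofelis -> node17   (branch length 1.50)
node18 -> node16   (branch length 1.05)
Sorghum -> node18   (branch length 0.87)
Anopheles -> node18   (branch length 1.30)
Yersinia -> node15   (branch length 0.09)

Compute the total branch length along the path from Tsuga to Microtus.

The path runs Tsuga → … → MRCA → … → Microtus; the MRCA is the node subtending ((((Helarctos,Salmo),(Escherichia,Tsuga)),(Hylobates,((Salmonella,Mustela),Turdus))),(Microtus,(((Meleagris,Urocyon),Mus),Rattus))).
Branch lengths along that path: 0.44 + 1.23 + 1.96 + 0.05 + 0.36 + 0.20 = 4.24.

4.24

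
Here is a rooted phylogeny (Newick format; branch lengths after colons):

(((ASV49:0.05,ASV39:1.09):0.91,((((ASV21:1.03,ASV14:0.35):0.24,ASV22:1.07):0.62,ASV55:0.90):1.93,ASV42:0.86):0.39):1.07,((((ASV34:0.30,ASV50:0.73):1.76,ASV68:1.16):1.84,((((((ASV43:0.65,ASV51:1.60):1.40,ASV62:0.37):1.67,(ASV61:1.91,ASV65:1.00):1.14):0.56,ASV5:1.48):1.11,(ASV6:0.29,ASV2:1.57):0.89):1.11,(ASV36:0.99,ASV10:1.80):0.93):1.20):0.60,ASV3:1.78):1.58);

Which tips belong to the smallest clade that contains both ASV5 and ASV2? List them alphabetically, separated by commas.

ASV2, ASV43, ASV5, ASV51, ASV6, ASV61, ASV62, ASV65

Tracing ASV5: it sits inside ((((ASV43,ASV51),ASV62),(ASV61,ASV65)),ASV5).
Tracing ASV2: it sits inside (ASV6,ASV2).
The smallest clade enclosing both is (((((ASV43,ASV51),ASV62),(ASV61,ASV65)),ASV5),(ASV6,ASV2)); the answer is its 8 terminal taxa in alphabetical order.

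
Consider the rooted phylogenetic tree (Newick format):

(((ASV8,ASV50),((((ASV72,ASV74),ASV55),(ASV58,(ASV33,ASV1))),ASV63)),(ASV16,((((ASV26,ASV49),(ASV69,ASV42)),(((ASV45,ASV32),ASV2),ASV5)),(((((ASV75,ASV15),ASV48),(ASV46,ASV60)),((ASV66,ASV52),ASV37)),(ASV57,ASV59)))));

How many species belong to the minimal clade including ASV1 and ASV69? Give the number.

28

The MRCA of ASV1 and ASV69 is the root, so the clade is the entire tree.
That clade contains 28 terminal taxa: ASV1, ASV15, ASV16, ASV2, ASV26, ASV32, ASV33, ASV37, ASV42, ASV45, ASV46, ASV48, ASV49, ASV5, ASV50, ASV52, ASV55, ASV57, ASV58, ASV59, ASV60, ASV63, ASV66, ASV69, ASV72, ASV74, ASV75, ASV8.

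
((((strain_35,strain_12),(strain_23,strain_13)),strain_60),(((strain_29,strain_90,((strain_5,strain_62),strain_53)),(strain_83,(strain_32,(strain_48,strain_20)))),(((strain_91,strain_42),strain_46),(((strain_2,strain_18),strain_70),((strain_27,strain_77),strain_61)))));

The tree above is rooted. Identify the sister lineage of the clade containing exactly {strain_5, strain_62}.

The clade containing exactly {strain_5, strain_62} attaches to the tree at the node subtending ((strain_5,strain_62),strain_53).
The other lineage descending from that same node — the sister group — is the single tip strain_53.

strain_53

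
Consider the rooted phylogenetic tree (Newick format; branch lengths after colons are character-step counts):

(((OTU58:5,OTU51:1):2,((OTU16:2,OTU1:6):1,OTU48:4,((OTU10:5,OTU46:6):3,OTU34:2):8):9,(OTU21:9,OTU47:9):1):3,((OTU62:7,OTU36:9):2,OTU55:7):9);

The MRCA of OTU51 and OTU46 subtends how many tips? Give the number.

10

The MRCA of OTU51 and OTU46 is the node subtending ((OTU58,OTU51),((OTU16,OTU1),OTU48,((OTU10,OTU46),OTU34)),(OTU21,OTU47)).
That clade contains 10 terminal taxa: OTU1, OTU10, OTU16, OTU21, OTU34, OTU46, OTU47, OTU48, OTU51, OTU58.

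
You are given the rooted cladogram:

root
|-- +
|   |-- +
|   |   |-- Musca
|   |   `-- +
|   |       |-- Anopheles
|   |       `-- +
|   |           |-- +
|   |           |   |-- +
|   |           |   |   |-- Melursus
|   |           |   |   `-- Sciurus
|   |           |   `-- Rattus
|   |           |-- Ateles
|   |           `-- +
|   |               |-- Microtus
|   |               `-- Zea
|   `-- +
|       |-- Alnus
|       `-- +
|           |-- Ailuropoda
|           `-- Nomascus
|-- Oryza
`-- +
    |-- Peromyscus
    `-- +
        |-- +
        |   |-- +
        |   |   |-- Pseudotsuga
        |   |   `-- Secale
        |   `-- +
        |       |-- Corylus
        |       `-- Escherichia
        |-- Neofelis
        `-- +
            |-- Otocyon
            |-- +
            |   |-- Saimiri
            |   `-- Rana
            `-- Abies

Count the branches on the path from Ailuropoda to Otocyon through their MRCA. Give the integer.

8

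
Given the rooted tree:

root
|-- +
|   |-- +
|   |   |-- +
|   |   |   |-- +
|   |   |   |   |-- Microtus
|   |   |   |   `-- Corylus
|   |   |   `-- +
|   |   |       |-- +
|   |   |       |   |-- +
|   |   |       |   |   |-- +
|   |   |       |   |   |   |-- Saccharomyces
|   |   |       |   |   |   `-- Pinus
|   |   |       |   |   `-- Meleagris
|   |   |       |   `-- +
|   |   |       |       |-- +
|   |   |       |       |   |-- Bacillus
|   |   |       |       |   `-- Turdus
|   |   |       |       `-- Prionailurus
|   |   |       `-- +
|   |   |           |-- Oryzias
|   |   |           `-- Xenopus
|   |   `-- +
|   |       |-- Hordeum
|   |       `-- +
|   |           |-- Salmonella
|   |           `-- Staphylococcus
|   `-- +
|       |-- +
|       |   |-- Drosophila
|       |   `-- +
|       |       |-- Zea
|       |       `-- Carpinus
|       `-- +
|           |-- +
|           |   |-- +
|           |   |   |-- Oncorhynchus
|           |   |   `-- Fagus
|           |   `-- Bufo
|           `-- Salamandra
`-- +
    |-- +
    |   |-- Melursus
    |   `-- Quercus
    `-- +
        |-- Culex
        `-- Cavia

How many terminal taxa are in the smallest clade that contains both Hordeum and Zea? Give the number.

20

The MRCA of Hordeum and Zea is the node subtending ((((Microtus,Corylus),((((Saccharomyces,Pinus),Meleagris),((Bacillus,Turdus),Prionailurus)),(Oryzias,Xenopus))),(Hordeum,(Salmonella,Staphylococcus))),((Drosophila,(Zea,Carpinus)),(((Oncorhynchus,Fagus),Bufo),Salamandra))).
That clade contains 20 terminal taxa: Bacillus, Bufo, Carpinus, Corylus, Drosophila, Fagus, Hordeum, Meleagris, Microtus, Oncorhynchus, Oryzias, Pinus, Prionailurus, Saccharomyces, Salamandra, Salmonella, Staphylococcus, Turdus, Xenopus, Zea.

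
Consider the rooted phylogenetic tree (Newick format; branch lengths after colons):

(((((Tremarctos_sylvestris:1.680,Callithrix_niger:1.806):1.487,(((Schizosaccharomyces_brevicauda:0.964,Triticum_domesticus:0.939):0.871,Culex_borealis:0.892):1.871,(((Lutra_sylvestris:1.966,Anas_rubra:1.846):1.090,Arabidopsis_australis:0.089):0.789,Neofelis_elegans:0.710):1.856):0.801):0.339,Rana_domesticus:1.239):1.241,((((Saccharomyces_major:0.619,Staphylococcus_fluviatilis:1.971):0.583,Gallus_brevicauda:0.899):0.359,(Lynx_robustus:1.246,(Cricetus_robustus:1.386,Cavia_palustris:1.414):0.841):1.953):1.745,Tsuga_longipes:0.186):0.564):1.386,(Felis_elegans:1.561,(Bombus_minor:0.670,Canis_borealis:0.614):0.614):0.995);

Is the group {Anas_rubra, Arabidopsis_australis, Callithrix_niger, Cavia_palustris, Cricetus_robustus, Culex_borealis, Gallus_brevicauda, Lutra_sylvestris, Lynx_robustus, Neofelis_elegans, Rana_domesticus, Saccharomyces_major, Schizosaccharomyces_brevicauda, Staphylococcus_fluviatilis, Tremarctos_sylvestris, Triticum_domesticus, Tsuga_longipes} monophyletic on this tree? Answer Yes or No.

Yes

The most recent common ancestor of these taxa subtends ((((Tremarctos_sylvestris,Callithrix_niger),(((Schizosaccharomyces_brevicauda,Triticum_domesticus),Culex_borealis),(((Lutra_sylvestris,Anas_rubra),Arabidopsis_australis),Neofelis_elegans))),Rana_domesticus),((((Saccharomyces_major,Staphylococcus_fluviatilis),Gallus_brevicauda),(Lynx_robustus,(Cricetus_robustus,Cavia_palustris))),Tsuga_longipes)).
That clade has exactly 17 tips — every listed taxon and nothing else — so the group is monophyletic.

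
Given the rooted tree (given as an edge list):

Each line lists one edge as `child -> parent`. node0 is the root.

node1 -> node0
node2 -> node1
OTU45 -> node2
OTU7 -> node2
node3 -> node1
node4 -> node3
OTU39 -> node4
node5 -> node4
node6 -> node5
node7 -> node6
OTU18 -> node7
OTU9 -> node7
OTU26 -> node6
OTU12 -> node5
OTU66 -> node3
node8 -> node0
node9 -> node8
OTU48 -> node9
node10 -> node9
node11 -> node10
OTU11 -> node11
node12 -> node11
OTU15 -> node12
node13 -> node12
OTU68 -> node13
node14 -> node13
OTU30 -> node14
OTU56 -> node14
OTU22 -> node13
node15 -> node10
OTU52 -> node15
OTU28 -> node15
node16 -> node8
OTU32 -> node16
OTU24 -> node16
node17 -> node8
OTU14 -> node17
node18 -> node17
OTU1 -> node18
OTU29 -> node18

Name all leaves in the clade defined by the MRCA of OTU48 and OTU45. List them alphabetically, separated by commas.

Tracing OTU48: it sits inside (OTU48,((OTU11,(OTU15,(OTU68,(OTU30,OTU56),OTU22))),(OTU52,OTU28))).
Tracing OTU45: it sits inside (OTU45,OTU7).
The smallest clade enclosing both is the whole tree (their MRCA is the root), so the answer is all 22 tips in alphabetical order.

OTU1, OTU11, OTU12, OTU14, OTU15, OTU18, OTU22, OTU24, OTU26, OTU28, OTU29, OTU30, OTU32, OTU39, OTU45, OTU48, OTU52, OTU56, OTU66, OTU68, OTU7, OTU9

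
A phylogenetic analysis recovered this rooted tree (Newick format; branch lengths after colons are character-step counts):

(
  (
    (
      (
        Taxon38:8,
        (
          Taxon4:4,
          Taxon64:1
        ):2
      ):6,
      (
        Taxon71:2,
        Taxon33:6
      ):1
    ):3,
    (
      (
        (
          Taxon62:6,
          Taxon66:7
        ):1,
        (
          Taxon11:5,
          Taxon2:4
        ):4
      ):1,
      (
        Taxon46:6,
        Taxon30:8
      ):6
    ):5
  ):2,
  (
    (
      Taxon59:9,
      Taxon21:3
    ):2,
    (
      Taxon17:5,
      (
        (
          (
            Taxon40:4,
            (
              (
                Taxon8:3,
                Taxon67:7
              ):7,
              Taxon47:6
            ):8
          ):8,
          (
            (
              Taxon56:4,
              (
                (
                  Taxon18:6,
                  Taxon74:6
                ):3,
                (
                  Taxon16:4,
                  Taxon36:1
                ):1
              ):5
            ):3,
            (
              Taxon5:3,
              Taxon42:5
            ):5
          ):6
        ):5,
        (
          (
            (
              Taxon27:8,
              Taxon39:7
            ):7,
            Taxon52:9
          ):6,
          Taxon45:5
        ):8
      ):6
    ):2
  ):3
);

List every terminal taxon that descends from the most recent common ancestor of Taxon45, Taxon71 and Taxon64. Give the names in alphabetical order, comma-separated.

Taxon11, Taxon16, Taxon17, Taxon18, Taxon2, Taxon21, Taxon27, Taxon30, Taxon33, Taxon36, Taxon38, Taxon39, Taxon4, Taxon40, Taxon42, Taxon45, Taxon46, Taxon47, Taxon5, Taxon52, Taxon56, Taxon59, Taxon62, Taxon64, Taxon66, Taxon67, Taxon71, Taxon74, Taxon8

Tracing Taxon45: it sits inside (((Taxon27,Taxon39),Taxon52),Taxon45).
Tracing Taxon71: it sits inside (Taxon71,Taxon33).
Tracing Taxon64: it sits inside (Taxon4,Taxon64).
The smallest clade enclosing all 3 is the whole tree (their MRCA is the root), so the answer is all 29 tips in alphabetical order.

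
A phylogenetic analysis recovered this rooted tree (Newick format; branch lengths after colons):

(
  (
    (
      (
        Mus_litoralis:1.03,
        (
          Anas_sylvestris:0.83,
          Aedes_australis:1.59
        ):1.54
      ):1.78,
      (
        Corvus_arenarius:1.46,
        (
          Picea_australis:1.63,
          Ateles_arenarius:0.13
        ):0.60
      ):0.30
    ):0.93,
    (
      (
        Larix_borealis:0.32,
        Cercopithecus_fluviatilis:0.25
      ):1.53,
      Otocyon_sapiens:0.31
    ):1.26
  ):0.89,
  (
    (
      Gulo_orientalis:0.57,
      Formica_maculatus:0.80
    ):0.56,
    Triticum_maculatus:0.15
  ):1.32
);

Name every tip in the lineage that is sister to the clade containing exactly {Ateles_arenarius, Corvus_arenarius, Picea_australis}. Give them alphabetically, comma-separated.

The clade containing exactly {Ateles_arenarius, Corvus_arenarius, Picea_australis} attaches to the tree at the node subtending ((Mus_litoralis,(Anas_sylvestris,Aedes_australis)),(Corvus_arenarius,(Picea_australis,Ateles_arenarius))).
The other lineage descending from that same node — the sister group — is (Mus_litoralis,(Anas_sylvestris,Aedes_australis)); its 3 tips in alphabetical order are the answer.

Aedes_australis, Anas_sylvestris, Mus_litoralis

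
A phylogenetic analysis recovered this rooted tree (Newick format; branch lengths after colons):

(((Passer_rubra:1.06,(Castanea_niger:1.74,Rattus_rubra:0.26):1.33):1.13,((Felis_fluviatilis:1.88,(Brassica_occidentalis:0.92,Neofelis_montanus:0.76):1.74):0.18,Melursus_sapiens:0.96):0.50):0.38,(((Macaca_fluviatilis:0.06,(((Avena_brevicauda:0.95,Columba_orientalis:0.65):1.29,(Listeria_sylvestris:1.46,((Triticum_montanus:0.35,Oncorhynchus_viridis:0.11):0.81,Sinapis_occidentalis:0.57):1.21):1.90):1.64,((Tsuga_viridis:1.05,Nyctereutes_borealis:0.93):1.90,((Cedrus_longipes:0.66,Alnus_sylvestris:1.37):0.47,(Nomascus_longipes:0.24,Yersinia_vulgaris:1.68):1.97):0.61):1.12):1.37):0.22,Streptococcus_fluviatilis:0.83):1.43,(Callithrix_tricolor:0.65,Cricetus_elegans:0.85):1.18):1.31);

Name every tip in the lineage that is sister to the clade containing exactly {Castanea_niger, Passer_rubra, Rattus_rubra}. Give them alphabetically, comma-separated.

Brassica_occidentalis, Felis_fluviatilis, Melursus_sapiens, Neofelis_montanus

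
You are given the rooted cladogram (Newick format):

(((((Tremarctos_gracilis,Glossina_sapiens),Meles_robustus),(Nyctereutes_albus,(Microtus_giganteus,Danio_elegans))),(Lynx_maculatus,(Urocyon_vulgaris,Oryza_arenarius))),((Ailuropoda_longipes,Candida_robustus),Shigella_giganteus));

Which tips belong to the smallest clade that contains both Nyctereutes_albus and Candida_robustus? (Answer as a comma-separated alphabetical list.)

Tracing Nyctereutes_albus: it sits inside (Nyctereutes_albus,(Microtus_giganteus,Danio_elegans)).
Tracing Candida_robustus: it sits inside (Ailuropoda_longipes,Candida_robustus).
The smallest clade enclosing both is the whole tree (their MRCA is the root), so the answer is all 12 tips in alphabetical order.

Ailuropoda_longipes, Candida_robustus, Danio_elegans, Glossina_sapiens, Lynx_maculatus, Meles_robustus, Microtus_giganteus, Nyctereutes_albus, Oryza_arenarius, Shigella_giganteus, Tremarctos_gracilis, Urocyon_vulgaris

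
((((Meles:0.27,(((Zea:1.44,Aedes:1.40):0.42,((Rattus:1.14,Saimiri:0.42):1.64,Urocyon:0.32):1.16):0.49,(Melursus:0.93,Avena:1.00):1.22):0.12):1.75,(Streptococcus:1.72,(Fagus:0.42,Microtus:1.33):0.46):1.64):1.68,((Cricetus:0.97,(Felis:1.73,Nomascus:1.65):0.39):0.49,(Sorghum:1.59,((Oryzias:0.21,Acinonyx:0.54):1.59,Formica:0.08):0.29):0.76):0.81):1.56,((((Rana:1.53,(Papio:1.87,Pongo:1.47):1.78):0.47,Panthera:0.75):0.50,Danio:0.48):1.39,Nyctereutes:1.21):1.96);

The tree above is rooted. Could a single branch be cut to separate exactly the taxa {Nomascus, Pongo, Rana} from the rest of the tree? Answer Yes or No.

No

The MRCA of the listed taxa is the root, so the smallest clade containing them is the whole tree.
That clade also contains Acinonyx, Aedes, Avena, Cricetus, Danio, Fagus, Felis, Formica, Meles, Melursus, Microtus, Nyctereutes, Oryzias, Panthera, Papio, Rattus, Saimiri, Sorghum, Streptococcus, Urocyon, Zea, which are not in the proposed group, so the group is not monophyletic.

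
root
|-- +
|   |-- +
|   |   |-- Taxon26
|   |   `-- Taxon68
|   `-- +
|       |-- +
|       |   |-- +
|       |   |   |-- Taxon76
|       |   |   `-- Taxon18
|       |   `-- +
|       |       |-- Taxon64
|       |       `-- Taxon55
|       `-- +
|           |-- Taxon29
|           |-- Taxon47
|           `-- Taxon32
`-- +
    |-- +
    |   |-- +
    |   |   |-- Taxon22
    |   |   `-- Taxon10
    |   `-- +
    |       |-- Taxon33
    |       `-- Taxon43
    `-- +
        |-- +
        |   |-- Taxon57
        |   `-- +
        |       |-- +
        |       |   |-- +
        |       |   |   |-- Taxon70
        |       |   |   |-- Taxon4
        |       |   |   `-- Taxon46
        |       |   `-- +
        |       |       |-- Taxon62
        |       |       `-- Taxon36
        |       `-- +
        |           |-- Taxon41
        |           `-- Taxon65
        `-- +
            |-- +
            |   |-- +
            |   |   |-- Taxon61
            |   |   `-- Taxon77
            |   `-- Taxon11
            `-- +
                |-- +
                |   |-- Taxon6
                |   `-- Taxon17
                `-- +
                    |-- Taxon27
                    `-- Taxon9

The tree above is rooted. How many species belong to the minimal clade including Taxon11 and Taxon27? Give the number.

The MRCA of Taxon11 and Taxon27 is the node subtending (((Taxon61,Taxon77),Taxon11),((Taxon6,Taxon17),(Taxon27,Taxon9))).
That clade contains 7 terminal taxa: Taxon11, Taxon17, Taxon27, Taxon6, Taxon61, Taxon77, Taxon9.

7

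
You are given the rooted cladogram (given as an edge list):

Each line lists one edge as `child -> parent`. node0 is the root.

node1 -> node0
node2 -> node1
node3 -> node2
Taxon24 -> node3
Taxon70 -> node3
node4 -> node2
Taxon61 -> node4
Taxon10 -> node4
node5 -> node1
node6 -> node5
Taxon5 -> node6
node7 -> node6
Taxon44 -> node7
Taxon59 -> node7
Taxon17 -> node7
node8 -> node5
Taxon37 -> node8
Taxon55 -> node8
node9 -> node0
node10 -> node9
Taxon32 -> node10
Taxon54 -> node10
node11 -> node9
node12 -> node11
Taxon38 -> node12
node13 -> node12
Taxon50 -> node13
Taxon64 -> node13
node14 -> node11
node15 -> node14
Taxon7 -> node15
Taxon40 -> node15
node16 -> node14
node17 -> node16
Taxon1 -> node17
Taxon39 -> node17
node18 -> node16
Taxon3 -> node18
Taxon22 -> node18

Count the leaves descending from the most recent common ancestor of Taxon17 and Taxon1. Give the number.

21

The MRCA of Taxon17 and Taxon1 is the root, so the clade is the entire tree.
That clade contains 21 terminal taxa: Taxon1, Taxon10, Taxon17, Taxon22, Taxon24, Taxon3, Taxon32, Taxon37, Taxon38, Taxon39, Taxon40, Taxon44, Taxon5, Taxon50, Taxon54, Taxon55, Taxon59, Taxon61, Taxon64, Taxon7, Taxon70.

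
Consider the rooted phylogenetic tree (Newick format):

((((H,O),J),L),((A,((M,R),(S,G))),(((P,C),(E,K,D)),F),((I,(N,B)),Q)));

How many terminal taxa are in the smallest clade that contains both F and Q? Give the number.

The MRCA of F and Q is the node subtending ((A,((M,R),(S,G))),(((P,C),(E,K,D)),F),((I,(N,B)),Q)).
That clade contains 15 terminal taxa: A, B, C, D, E, F, G, I, K, M, N, P, Q, R, S.

15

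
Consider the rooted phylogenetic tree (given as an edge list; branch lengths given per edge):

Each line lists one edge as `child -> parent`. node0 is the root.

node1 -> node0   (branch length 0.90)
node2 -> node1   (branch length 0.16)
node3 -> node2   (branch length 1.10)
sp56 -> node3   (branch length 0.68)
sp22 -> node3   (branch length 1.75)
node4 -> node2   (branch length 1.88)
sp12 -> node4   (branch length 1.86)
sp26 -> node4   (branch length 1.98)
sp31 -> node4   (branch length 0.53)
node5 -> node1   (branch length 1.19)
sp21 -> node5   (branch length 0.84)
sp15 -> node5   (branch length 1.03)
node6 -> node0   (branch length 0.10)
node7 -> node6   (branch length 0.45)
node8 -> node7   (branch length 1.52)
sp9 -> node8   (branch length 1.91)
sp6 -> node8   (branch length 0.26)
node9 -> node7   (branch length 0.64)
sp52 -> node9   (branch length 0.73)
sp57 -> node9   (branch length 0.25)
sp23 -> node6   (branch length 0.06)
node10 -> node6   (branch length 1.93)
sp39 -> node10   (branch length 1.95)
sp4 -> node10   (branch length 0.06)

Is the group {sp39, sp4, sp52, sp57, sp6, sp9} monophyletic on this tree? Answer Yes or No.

No

The MRCA of the listed taxa subtends (((sp9,sp6),(sp52,sp57)),sp23,(sp39,sp4)).
That clade also contains sp23, which is not in the proposed group, so the group is not monophyletic.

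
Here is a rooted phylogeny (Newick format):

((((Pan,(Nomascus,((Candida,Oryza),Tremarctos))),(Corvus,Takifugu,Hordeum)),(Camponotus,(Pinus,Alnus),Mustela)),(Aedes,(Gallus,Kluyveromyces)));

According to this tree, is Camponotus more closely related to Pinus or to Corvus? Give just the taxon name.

The MRCA of Camponotus and Pinus subtends (Camponotus,(Pinus,Alnus),Mustela) (4 taxa).
The MRCA of Camponotus and Corvus subtends (((Pan,(Nomascus,((Candida,Oryza),Tremarctos))),(Corvus,Takifugu,Hordeum)),(Camponotus,(Pinus,Alnus),Mustela)) (12 taxa).
The first is nested inside the second, so Camponotus shares a more recent common ancestor with Pinus.

Pinus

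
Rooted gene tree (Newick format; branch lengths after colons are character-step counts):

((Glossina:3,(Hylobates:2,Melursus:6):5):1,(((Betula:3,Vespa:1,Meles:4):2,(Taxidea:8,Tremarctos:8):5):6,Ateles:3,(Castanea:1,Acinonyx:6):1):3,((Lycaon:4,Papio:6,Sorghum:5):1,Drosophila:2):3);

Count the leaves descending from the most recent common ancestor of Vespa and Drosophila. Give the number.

15

The MRCA of Vespa and Drosophila is the root, so the clade is the entire tree.
That clade contains 15 terminal taxa: Acinonyx, Ateles, Betula, Castanea, Drosophila, Glossina, Hylobates, Lycaon, Meles, Melursus, Papio, Sorghum, Taxidea, Tremarctos, Vespa.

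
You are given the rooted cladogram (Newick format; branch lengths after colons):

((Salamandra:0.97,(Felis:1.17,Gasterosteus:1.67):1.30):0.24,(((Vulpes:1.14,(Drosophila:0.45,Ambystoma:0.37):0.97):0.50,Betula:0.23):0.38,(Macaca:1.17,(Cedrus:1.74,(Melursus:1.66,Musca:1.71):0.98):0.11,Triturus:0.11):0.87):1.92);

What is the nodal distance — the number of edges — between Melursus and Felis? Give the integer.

The MRCA of Melursus and Felis is the root of the tree.
From Melursus up to that node: 5 branches. From Felis up to the same node: 3 branches. Total: 5 + 3 = 8.

8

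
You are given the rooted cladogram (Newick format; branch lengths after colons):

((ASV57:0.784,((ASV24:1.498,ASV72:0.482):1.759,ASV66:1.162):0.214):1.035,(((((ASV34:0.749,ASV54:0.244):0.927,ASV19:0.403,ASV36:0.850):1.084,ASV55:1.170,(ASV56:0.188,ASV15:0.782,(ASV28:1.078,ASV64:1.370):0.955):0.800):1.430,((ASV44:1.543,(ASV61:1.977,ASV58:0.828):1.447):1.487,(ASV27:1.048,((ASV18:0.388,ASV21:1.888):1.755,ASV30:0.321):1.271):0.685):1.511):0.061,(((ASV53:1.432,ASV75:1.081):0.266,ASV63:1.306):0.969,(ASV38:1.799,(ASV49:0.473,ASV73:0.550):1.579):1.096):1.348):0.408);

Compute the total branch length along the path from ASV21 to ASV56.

9.528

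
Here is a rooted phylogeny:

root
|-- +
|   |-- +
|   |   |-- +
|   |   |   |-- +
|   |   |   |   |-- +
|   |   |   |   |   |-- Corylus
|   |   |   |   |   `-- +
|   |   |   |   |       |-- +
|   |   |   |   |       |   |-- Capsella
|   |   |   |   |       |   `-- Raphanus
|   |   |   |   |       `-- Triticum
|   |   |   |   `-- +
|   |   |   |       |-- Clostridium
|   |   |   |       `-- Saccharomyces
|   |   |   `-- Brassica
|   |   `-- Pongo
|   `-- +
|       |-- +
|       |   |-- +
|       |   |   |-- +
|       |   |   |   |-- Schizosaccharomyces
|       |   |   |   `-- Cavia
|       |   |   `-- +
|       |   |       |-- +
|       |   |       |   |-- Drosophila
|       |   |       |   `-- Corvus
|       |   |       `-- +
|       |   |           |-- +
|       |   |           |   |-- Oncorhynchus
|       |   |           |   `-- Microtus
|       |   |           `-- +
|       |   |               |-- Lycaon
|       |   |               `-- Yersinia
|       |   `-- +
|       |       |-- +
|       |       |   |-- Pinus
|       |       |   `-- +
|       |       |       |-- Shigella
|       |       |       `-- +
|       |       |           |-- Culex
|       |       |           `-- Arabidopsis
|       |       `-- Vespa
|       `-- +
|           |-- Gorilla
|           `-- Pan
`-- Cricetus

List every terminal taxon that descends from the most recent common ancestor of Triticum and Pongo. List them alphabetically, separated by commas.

Brassica, Capsella, Clostridium, Corylus, Pongo, Raphanus, Saccharomyces, Triticum

Tracing Triticum: it sits inside ((Capsella,Raphanus),Triticum).
Tracing Pongo: it sits inside ((((Corylus,((Capsella,Raphanus),Triticum)),(Clostridium,Saccharomyces)),Brassica),Pongo).
The smallest clade enclosing both is ((((Corylus,((Capsella,Raphanus),Triticum)),(Clostridium,Saccharomyces)),Brassica),Pongo); the answer is its 8 terminal taxa in alphabetical order.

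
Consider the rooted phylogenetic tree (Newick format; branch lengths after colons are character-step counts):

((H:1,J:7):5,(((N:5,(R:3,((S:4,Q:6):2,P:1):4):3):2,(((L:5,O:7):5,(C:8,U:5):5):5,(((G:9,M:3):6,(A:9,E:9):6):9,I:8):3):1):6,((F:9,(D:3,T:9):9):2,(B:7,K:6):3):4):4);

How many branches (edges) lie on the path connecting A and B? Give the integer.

The MRCA of A and B is the node subtending (((N,(R,((S,Q),P))),(((L,O),(C,U)),(((G,M),(A,E)),I))),((F,(D,T)),(B,K))).
From A up to that node: 6 branches. From B up to the same node: 3 branches. Total: 6 + 3 = 9.

9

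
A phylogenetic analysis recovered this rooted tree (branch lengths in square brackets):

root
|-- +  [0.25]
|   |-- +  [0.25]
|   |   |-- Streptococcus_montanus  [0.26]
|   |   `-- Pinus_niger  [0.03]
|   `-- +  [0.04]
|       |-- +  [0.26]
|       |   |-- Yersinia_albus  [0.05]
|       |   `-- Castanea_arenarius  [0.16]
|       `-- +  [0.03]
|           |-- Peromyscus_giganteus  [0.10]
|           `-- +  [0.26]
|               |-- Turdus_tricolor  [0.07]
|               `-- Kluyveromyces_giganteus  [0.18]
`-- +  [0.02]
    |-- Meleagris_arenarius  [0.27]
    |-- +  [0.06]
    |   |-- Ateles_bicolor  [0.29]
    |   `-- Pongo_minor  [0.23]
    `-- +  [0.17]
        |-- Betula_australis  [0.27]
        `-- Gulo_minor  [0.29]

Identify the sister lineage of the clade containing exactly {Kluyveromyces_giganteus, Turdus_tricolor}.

Peromyscus_giganteus

The clade containing exactly {Kluyveromyces_giganteus, Turdus_tricolor} attaches to the tree at the node subtending (Peromyscus_giganteus,(Turdus_tricolor,Kluyveromyces_giganteus)).
The other lineage descending from that same node — the sister group — is the single tip Peromyscus_giganteus.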